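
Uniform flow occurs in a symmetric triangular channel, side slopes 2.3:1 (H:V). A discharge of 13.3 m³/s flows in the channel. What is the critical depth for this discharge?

At critical depth, Q² T / (g A³) = 1, i.e. A³/T = Q²/g = 13.3²/9.81 = 18.03.
Trying y = 1.26 m: A³/T = 8.4 — low.
Trying y = 1.76 m: A³/T = 44.67 — high.
Trying y = 1.47 m: A³/T = 18.16 — matches.

y_c = 1.47 m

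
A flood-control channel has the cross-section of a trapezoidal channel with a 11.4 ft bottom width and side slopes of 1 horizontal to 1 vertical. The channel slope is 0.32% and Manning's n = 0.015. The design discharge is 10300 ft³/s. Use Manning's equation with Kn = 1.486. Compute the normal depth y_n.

y_n = 16.5 ft

Manning's equation rearranged: A R^(2/3) = nQ / (1.486·√S) = 0.015 × 10300 / (1.486 × √0.0032) = 1838.
Trying y = 11.4 ft: A R^(2/3) = 854 — too small.
Trying y = 18.7 ft: A R^(2/3) = 2391 — too large.
Trying y = 16.5 ft: A R^(2/3) = 1830 — matches.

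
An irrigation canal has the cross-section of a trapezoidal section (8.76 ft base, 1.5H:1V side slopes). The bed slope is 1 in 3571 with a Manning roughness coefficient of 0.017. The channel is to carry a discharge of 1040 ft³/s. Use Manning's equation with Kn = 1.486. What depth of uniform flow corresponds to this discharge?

y_n = 9.93 ft

Manning's equation rearranged: A R^(2/3) = nQ / (1.486·√S) = 0.017 × 1040 / (1.486 × √0.00028) = 711.
At y = 7.73 ft: A R^(2/3) = 415.8 — low.
At y = 10.8 ft: A R^(2/3) = 855.3 — high.
At y = 9.93 ft: A R^(2/3) = 711.4 — close enough.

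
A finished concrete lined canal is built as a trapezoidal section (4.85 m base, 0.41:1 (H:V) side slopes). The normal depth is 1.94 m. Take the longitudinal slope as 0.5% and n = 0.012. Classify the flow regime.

supercritical

With bottom width b = 4.85 m and side slope z = 0.41: A = (b + zy)y = (4.85 + 0.41×1.94)×1.94 = 10.95 m²; P = b + 2y√(1+z²) = 4.85 + 2×1.94×1.081 = 9.043 m.
Hydraulic radius R = A/P = 10.95/9.043 = 1.211 m.
V = (1/n) R^(2/3) √S = (1/0.012) × 1.211^(2/3) × √0.005 = 6.695 m/s. Hydraulic depth D_h = A/T = 10.95/6.441 = 1.7 m.
Froude number Fr = V/√(g·D_h) = 6.695/√(9.81×1.7) = 1.64, which is greater than 1, so the flow is supercritical.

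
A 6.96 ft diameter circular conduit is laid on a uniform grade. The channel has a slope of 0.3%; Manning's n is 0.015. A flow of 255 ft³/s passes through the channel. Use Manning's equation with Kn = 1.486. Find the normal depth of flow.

y_n = 4.95 ft

Manning's equation rearranged: A R^(2/3) = nQ / (1.486·√S) = 0.015 × 255 / (1.486 × √0.003) = 47.
Try y = 5.81 ft: A R^(2/3) = 55.91 — too large.
Try y = 3.5 ft: A R^(2/3) = 27.79 — too small.
Try y = 4.95 ft: A R^(2/3) = 47.04 — matches.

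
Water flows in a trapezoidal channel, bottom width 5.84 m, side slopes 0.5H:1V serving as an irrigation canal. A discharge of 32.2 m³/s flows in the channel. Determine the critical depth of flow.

At critical depth, Q² T / (g A³) = 1, i.e. A³/T = Q²/g = 32.2²/9.81 = 105.7.
At y = 1.14 m: A³/T = 55.9 — low.
At y = 1.55 m: A³/T = 145.9 — high.
At y = 1.4 m: A³/T = 106 — close enough.

y_c = 1.4 m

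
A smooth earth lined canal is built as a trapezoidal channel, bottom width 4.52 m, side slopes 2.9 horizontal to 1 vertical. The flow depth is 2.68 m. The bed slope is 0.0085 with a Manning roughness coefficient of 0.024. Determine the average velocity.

V = 5.19 m/s

With bottom width b = 4.52 m and side slope z = 2.9: A = (b + zy)y = (4.52 + 2.9×2.68)×2.68 = 32.94 m²; P = b + 2y√(1+z²) = 4.52 + 2×2.68×3.068 = 20.96 m.
Hydraulic radius R = A/P = 32.94/20.96 = 1.572 m.
From Manning's equation, V = (1/n) R^(2/3) S^(1/2) = (1/0.024) × 1.572^(2/3) × 0.0085^(1/2) = 5.19 m/s.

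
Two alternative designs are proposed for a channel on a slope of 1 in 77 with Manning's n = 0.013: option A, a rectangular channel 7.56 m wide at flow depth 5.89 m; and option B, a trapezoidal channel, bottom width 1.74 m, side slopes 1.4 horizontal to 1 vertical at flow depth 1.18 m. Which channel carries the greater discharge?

channel A

Channel A: Flow area A = b·y = 7.56 × 5.89 = 44.53 m². Wetted perimeter P = b + 2y = 7.56 + 2×5.89 = 19.34 m. Hydraulic radius R = A/P = 44.53/19.34 = 2.302 m. Q_A = (1/0.013)·44.53·2.302^(2/3)·√0.01299 = 680.6 m³/s.
Channel B: With bottom width b = 1.74 m and side slope z = 1.4: A = (b + zy)y = (1.74 + 1.4×1.18)×1.18 = 4.003 m²; P = b + 2y√(1+z²) = 1.74 + 2×1.18×1.72 = 5.8 m. Hydraulic radius R = A/P = 4.003/5.8 = 0.6901 m. Q_B = (1/0.013)·4.003·0.6901^(2/3)·√0.01299 = 27.4 m³/s.
Q_A = 680.6 m³/s vs Q_B = 27.4 m³/s, so channel A carries more.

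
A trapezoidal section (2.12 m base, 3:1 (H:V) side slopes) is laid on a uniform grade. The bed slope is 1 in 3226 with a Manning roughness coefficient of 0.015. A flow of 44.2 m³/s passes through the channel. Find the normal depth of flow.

y_n = 2.78 m

Manning's equation rearranged: A R^(2/3) = nQ / (1·√S) = 0.015 × 44.2 / (√0.00031) = 37.66.
At y = 2.29 m: A R^(2/3) = 23.76 — low.
At y = 3.26 m: A R^(2/3) = 55.39 — high.
At y = 2.78 m: A R^(2/3) = 37.69 — close enough.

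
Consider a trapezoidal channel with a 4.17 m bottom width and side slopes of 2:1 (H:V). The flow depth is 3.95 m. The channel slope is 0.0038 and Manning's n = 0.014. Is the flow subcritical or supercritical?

supercritical

With bottom width b = 4.17 m and side slope z = 2: A = (b + zy)y = (4.17 + 2×3.95)×3.95 = 47.68 m²; P = b + 2y√(1+z²) = 4.17 + 2×3.95×2.236 = 21.83 m.
Hydraulic radius R = A/P = 47.68/21.83 = 2.183 m.
V = (1/n) R^(2/3) √S = (1/0.014) × 2.183^(2/3) × √0.0038 = 7.411 m/s. Hydraulic depth D_h = A/T = 47.68/19.97 = 2.387 m.
Froude number Fr = V/√(g·D_h) = 7.411/√(9.81×2.387) = 1.53, which is greater than 1, so the flow is supercritical.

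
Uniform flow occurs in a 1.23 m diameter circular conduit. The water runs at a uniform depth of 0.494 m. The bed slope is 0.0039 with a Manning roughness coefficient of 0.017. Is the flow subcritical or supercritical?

For a circular section of diameter D = 1.23 m at depth y = 0.494 m, the central angle is θ = 2 arccos(1 − 2y/D) = 2.746 rad. Then A = (D²/8)(θ − sin θ) = 0.4463 m² and P = Dθ/2 = 1.688 m.
Hydraulic radius R = A/P = 0.4463/1.688 = 0.2643 m.
V = (1/n) R^(2/3) √S = (1/0.017) × 0.2643^(2/3) × √0.0039 = 1.513 m/s. Hydraulic depth D_h = A/T = 0.4463/1.206 = 0.37 m.
Froude number Fr = V/√(g·D_h) = 1.513/√(9.81×0.37) = 0.794, which is less than 1, so the flow is subcritical.

subcritical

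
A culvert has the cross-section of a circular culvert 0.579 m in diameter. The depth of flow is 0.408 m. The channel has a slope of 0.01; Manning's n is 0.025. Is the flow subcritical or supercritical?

subcritical

For a circular section of diameter D = 0.579 m at depth y = 0.408 m, the central angle is θ = 2 arccos(1 − 2y/D) = 3.985 rad. Then A = (D²/8)(θ − sin θ) = 0.1983 m² and P = Dθ/2 = 1.154 m.
Hydraulic radius R = A/P = 0.1983/1.154 = 0.1719 m.
V = (1/n) R^(2/3) √S = (1/0.025) × 0.1719^(2/3) × √0.01 = 1.237 m/s. Hydraulic depth D_h = A/T = 0.1983/0.5283 = 0.3754 m.
Froude number Fr = V/√(g·D_h) = 1.237/√(9.81×0.3754) = 0.644, which is less than 1, so the flow is subcritical.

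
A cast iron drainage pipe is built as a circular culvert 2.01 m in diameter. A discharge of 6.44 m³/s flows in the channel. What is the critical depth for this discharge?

At critical depth, Q² T / (g A³) = 1, i.e. A³/T = Q²/g = 6.44²/9.81 = 4.228.
At y = 1.07 m: A³/T = 2.524 — too small.
At y = 1.22 m: A³/T = 4.169 — close enough.

y_c = 1.22 m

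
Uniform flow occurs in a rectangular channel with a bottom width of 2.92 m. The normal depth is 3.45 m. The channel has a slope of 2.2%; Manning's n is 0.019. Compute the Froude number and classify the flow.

supercritical

Flow area A = b·y = 2.92 × 3.45 = 10.07 m². Wetted perimeter P = b + 2y = 2.92 + 2×3.45 = 9.82 m.
Hydraulic radius R = A/P = 10.07/9.82 = 1.026 m.
V = (1/n) R^(2/3) √S = (1/0.019) × 1.026^(2/3) × √0.022 = 7.941 m/s. Hydraulic depth D_h = A/T = 10.07/2.92 = 3.45 m.
Froude number Fr = V/√(g·D_h) = 7.941/√(9.81×3.45) = 1.36, which is greater than 1, so the flow is supercritical.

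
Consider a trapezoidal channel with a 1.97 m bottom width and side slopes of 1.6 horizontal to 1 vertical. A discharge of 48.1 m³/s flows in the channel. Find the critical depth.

y_c = 2.3 m

At critical depth, Q² T / (g A³) = 1, i.e. A³/T = Q²/g = 48.1²/9.81 = 235.8.
Trying y = 1.58 m: A³/T = 51.09 — low.
Trying y = 2.61 m: A³/T = 399.9 — high.
Trying y = 2.3 m: A³/T = 235.2 — ≈ 235.8.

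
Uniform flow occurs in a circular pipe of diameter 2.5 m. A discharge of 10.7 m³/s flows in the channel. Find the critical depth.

At critical depth, Q² T / (g A³) = 1, i.e. A³/T = Q²/g = 10.7²/9.81 = 11.67.
Try y = 1.63 m: A³/T = 16.35 — too large.
Try y = 1.04 m: A³/T = 2.925 — too small.
Try y = 1.49 m: A³/T = 11.57 — ≈ 11.67.

y_c = 1.49 m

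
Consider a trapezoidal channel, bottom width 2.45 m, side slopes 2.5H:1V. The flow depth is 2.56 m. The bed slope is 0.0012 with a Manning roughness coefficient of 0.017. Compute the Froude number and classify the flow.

subcritical

With bottom width b = 2.45 m and side slope z = 2.5: A = (b + zy)y = (2.45 + 2.5×2.56)×2.56 = 22.66 m²; P = b + 2y√(1+z²) = 2.45 + 2×2.56×2.693 = 16.24 m.
Hydraulic radius R = A/P = 22.66/16.24 = 1.395 m.
V = (1/n) R^(2/3) √S = (1/0.017) × 1.395^(2/3) × √0.0012 = 2.545 m/s. Hydraulic depth D_h = A/T = 22.66/15.25 = 1.486 m.
Froude number Fr = V/√(g·D_h) = 2.545/√(9.81×1.486) = 0.667, which is less than 1, so the flow is subcritical.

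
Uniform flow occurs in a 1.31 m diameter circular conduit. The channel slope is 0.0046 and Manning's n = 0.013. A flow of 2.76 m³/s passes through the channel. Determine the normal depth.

Manning's equation rearranged: A R^(2/3) = nQ / (1·√S) = 0.013 × 2.76 / (√0.0046) = 0.529.
At y = 0.801 m: A R^(2/3) = 0.4428 — short.
At y = 0.997 m: A R^(2/3) = 0.5938 — over.
At y = 0.908 m: A R^(2/3) = 0.5292 — ≈ 0.529.

y_n = 0.908 m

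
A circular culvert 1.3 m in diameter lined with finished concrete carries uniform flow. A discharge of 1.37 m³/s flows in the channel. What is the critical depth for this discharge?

At critical depth, Q² T / (g A³) = 1, i.e. A³/T = Q²/g = 1.37²/9.81 = 0.1913.
Try y = 0.737 m: A³/T = 0.3633 — high.
Try y = 0.493 m: A³/T = 0.07795 — low.
Try y = 0.623 m: A³/T = 0.1912 — close enough.

y_c = 0.623 m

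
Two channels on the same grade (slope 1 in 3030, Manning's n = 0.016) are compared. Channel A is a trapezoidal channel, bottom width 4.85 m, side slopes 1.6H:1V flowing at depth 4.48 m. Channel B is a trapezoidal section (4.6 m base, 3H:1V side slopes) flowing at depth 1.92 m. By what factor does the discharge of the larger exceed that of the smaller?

Channel A: With bottom width b = 4.85 m and side slope z = 1.6: A = (b + zy)y = (4.85 + 1.6×4.48)×4.48 = 53.84 m²; P = b + 2y√(1+z²) = 4.85 + 2×4.48×1.887 = 21.76 m. Hydraulic radius R = A/P = 53.84/21.76 = 2.475 m. Q_A = (1/0.016)·53.84·2.475^(2/3)·√0.00033 = 111.8 m³/s.
Channel B: With bottom width b = 4.6 m and side slope z = 3: A = (b + zy)y = (4.6 + 3×1.92)×1.92 = 19.89 m²; P = b + 2y√(1+z²) = 4.6 + 2×1.92×3.162 = 16.74 m. Hydraulic radius R = A/P = 19.89/16.74 = 1.188 m. Q_B = (1/0.016)·19.89·1.188^(2/3)·√0.00033 = 25.33 m³/s.
The larger discharge is 111.8 m³/s and the smaller is 25.33 m³/s; the ratio is 4.41.

4.41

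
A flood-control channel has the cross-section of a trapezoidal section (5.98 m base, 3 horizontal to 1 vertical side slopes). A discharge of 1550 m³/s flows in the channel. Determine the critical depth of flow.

At critical depth, Q² T / (g A³) = 1, i.e. A³/T = Q²/g = 1550²/9.81 = 244900.
Try y = 6.53 m: A³/T = 103100 — too small.
Try y = 9.54 m: A³/T = 568900 — too large.
Try y = 7.92 m: A³/T = 244300 — matches.

y_c = 7.92 m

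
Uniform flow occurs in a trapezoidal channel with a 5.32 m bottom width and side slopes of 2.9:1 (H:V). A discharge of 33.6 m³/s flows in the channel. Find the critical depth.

y_c = 1.26 m

At critical depth, Q² T / (g A³) = 1, i.e. A³/T = Q²/g = 33.6²/9.81 = 115.1.
Trying y = 1.6 m: A³/T = 277.2 — too large.
Trying y = 0.948 m: A³/T = 41.38 — too small.
Trying y = 1.26 m: A³/T = 114.5 — matches.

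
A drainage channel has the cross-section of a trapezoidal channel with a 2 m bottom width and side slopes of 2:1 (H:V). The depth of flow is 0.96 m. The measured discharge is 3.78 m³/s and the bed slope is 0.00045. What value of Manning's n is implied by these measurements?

n = 0.015

With bottom width b = 2 m and side slope z = 2: A = (b + zy)y = (2 + 2×0.96)×0.96 = 3.763 m²; P = b + 2y√(1+z²) = 2 + 2×0.96×2.236 = 6.293 m.
Hydraulic radius R = A/P = 3.763/6.293 = 0.598 m.
Rearranging Manning's equation: n = (1/Q) A R^(2/3) S^(1/2) = (1/3.78) × 3.763 × 0.598^(2/3) × √0.00045 = 0.015.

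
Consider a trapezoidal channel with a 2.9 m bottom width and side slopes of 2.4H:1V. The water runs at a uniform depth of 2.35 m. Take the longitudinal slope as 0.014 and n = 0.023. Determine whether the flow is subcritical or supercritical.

With bottom width b = 2.9 m and side slope z = 2.4: A = (b + zy)y = (2.9 + 2.4×2.35)×2.35 = 20.07 m²; P = b + 2y√(1+z²) = 2.9 + 2×2.35×2.6 = 15.12 m.
Hydraulic radius R = A/P = 20.07/15.12 = 1.327 m.
V = (1/n) R^(2/3) √S = (1/0.023) × 1.327^(2/3) × √0.014 = 6.213 m/s. Hydraulic depth D_h = A/T = 20.07/14.18 = 1.415 m.
Froude number Fr = V/√(g·D_h) = 6.213/√(9.81×1.415) = 1.67, which is greater than 1, so the flow is supercritical.

supercritical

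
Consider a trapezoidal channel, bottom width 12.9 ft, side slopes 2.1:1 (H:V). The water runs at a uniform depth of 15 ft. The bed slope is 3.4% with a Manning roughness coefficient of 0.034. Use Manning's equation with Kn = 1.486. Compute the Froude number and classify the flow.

supercritical

With bottom width b = 12.9 ft and side slope z = 2.1: A = (b + zy)y = (12.9 + 2.1×15)×15 = 666 ft²; P = b + 2y√(1+z²) = 12.9 + 2×15×2.326 = 82.68 ft.
Hydraulic radius R = A/P = 666/82.68 = 8.055 ft.
V = (1.486/n) R^(2/3) √S = (1.486/0.034) × 8.055^(2/3) × √0.034 = 32.38 ft/s. Hydraulic depth D_h = A/T = 666/75.9 = 8.775 ft.
Froude number Fr = V/√(g·D_h) = 32.38/√(32.2×8.775) = 1.93, which is greater than 1, so the flow is supercritical.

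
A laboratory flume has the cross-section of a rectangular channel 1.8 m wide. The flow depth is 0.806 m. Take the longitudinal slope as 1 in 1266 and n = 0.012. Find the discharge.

Flow area A = b·y = 1.8 × 0.806 = 1.451 m². Wetted perimeter P = b + 2y = 1.8 + 2×0.806 = 3.412 m.
Hydraulic radius R = A/P = 1.451/3.412 = 0.4252 m.
Manning's equation: Q = (1/n) A R^(2/3) S^(1/2) = (1/0.012) × 1.451 × 0.4252^(2/3) × 0.0007899^(1/2) = 1.92 m³/s.

Q = 1.92 m³/s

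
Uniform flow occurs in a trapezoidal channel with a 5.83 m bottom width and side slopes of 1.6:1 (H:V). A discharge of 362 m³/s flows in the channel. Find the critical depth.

At critical depth, Q² T / (g A³) = 1, i.e. A³/T = Q²/g = 362²/9.81 = 13360.
Trying y = 3.82 m: A³/T = 5258 — short.
Trying y = 5.78 m: A³/T = 27210 — over.
Trying y = 4.85 m: A³/T = 13410 — close enough.

y_c = 4.85 m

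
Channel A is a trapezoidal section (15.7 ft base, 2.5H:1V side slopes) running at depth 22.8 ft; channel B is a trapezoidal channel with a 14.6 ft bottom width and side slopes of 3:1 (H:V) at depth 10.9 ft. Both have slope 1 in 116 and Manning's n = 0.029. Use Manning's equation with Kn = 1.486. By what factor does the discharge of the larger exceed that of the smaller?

Channel A: With bottom width b = 15.7 ft and side slope z = 2.5: A = (b + zy)y = (15.7 + 2.5×22.8)×22.8 = 1658 ft²; P = b + 2y√(1+z²) = 15.7 + 2×22.8×2.693 = 138.5 ft. Hydraulic radius R = A/P = 1658/138.5 = 11.97 ft. Q_A = (1.486/0.029)·1658·11.97^(2/3)·√0.008621 = 41260 ft³/s.
Channel B: With bottom width b = 14.6 ft and side slope z = 3: A = (b + zy)y = (14.6 + 3×10.9)×10.9 = 515.6 ft²; P = b + 2y√(1+z²) = 14.6 + 2×10.9×3.162 = 83.54 ft. Hydraulic radius R = A/P = 515.6/83.54 = 6.172 ft. Q_B = (1.486/0.029)·515.6·6.172^(2/3)·√0.008621 = 8253 ft³/s.
The larger discharge is 41260 ft³/s and the smaller is 8253 ft³/s; the ratio is 5.

5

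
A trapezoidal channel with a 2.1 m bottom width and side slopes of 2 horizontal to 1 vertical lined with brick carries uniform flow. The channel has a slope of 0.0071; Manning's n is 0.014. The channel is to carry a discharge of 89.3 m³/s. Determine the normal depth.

Manning's equation rearranged: A R^(2/3) = nQ / (1·√S) = 0.014 × 89.3 / (√0.0071) = 14.84.
At y = 2.64 m: A R^(2/3) = 24.39 — over.
At y = 2.12 m: A R^(2/3) = 14.84 — close enough.

y_n = 2.12 m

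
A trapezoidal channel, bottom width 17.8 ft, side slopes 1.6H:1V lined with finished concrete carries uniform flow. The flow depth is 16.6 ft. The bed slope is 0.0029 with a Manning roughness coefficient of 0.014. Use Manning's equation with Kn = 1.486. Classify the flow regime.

With bottom width b = 17.8 ft and side slope z = 1.6: A = (b + zy)y = (17.8 + 1.6×16.6)×16.6 = 736.4 ft²; P = b + 2y√(1+z²) = 17.8 + 2×16.6×1.887 = 80.44 ft.
Hydraulic radius R = A/P = 736.4/80.44 = 9.154 ft.
V = (1.486/n) R^(2/3) √S = (1.486/0.014) × 9.154^(2/3) × √0.0029 = 25.01 ft/s. Hydraulic depth D_h = A/T = 736.4/70.92 = 10.38 ft.
Froude number Fr = V/√(g·D_h) = 25.01/√(32.2×10.38) = 1.37, which is greater than 1, so the flow is supercritical.

supercritical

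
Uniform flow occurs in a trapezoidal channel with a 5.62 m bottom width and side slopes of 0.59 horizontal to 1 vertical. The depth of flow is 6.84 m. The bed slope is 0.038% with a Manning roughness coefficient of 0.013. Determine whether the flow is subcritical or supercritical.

subcritical

With bottom width b = 5.62 m and side slope z = 0.59: A = (b + zy)y = (5.62 + 0.59×6.84)×6.84 = 66.04 m²; P = b + 2y√(1+z²) = 5.62 + 2×6.84×1.161 = 21.5 m.
Hydraulic radius R = A/P = 66.04/21.5 = 3.071 m.
V = (1/n) R^(2/3) √S = (1/0.013) × 3.071^(2/3) × √0.00038 = 3.168 m/s. Hydraulic depth D_h = A/T = 66.04/13.69 = 4.824 m.
Froude number Fr = V/√(g·D_h) = 3.168/√(9.81×4.824) = 0.461, which is less than 1, so the flow is subcritical.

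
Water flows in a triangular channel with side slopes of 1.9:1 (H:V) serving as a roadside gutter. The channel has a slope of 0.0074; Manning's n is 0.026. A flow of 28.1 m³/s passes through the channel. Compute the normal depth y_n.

Manning's equation rearranged: A R^(2/3) = nQ / (1·√S) = 0.026 × 28.1 / (√0.0074) = 8.493.
Trying y = 1.74 m: A R^(2/3) = 4.832 — too small.
Trying y = 2.62 m: A R^(2/3) = 14.39 — too large.
Trying y = 2.15 m: A R^(2/3) = 8.495 — matches.

y_n = 2.15 m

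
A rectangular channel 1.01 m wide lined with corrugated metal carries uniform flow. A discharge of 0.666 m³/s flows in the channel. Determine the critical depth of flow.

For a rectangular channel, critical depth y_c = (q²/g)^(1/3) where q = Q/b = 0.666/1.01 = 0.6594 m²/s.
So y_c = (0.6594²/9.81)^(1/3) = 0.354 m.

y_c = 0.354 m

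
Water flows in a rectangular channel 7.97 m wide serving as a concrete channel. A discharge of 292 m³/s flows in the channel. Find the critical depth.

y_c = 5.15 m

For a rectangular channel, critical depth y_c = (q²/g)^(1/3) where q = Q/b = 292/7.97 = 36.64 m²/s.
So y_c = (36.64²/9.81)^(1/3) = 5.15 m.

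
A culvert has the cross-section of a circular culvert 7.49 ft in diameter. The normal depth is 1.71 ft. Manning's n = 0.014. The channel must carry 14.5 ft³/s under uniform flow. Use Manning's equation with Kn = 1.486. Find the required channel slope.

For a circular section of diameter D = 7.49 ft at depth y = 1.71 ft, the central angle is θ = 2 arccos(1 − 2y/D) = 1.993 rad. Then A = (D²/8)(θ − sin θ) = 7.576 ft² and P = Dθ/2 = 7.462 ft.
Hydraulic radius R = A/P = 7.576/7.462 = 1.015 ft.
From Manning's equation, S = [nQ / (1.486 A R^(2/3))]² = [0.014 × 14.5 / (1.486 × 7.576 × 1.015^(2/3))]² = 0.000319.

S = 0.000319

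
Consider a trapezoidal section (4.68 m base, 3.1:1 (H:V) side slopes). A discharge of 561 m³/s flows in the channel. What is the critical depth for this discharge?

y_c = 5.12 m

At critical depth, Q² T / (g A³) = 1, i.e. A³/T = Q²/g = 561²/9.81 = 32080.
Trying y = 3.7 m: A³/T = 7725 — low.
Trying y = 5.68 m: A³/T = 50850 — high.
Trying y = 5.12 m: A³/T = 31990 — close enough.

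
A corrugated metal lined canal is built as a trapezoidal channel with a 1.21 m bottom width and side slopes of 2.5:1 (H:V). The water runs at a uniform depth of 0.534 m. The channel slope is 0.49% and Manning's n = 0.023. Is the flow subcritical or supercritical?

With bottom width b = 1.21 m and side slope z = 2.5: A = (b + zy)y = (1.21 + 2.5×0.534)×0.534 = 1.359 m²; P = b + 2y√(1+z²) = 1.21 + 2×0.534×2.693 = 4.086 m.
Hydraulic radius R = A/P = 1.359/4.086 = 0.3326 m.
V = (1/n) R^(2/3) √S = (1/0.023) × 0.3326^(2/3) × √0.0049 = 1.461 m/s. Hydraulic depth D_h = A/T = 1.359/3.88 = 0.3503 m.
Froude number Fr = V/√(g·D_h) = 1.461/√(9.81×0.3503) = 0.788, which is less than 1, so the flow is subcritical.

subcritical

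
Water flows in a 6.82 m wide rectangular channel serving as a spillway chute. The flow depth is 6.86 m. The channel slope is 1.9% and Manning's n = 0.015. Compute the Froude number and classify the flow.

supercritical

Flow area A = b·y = 6.82 × 6.86 = 46.79 m². Wetted perimeter P = b + 2y = 6.82 + 2×6.86 = 20.54 m.
Hydraulic radius R = A/P = 46.79/20.54 = 2.278 m.
V = (1/n) R^(2/3) √S = (1/0.015) × 2.278^(2/3) × √0.019 = 15.91 m/s. Hydraulic depth D_h = A/T = 46.79/6.82 = 6.86 m.
Froude number Fr = V/√(g·D_h) = 15.91/√(9.81×6.86) = 1.94, which is greater than 1, so the flow is supercritical.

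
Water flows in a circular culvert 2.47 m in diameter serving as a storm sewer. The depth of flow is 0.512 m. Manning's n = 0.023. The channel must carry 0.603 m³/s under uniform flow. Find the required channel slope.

S = 0.0018

For a circular section of diameter D = 2.47 m at depth y = 0.512 m, the central angle is θ = 2 arccos(1 − 2y/D) = 1.891 rad. Then A = (D²/8)(θ − sin θ) = 0.718 m² and P = Dθ/2 = 2.335 m.
Hydraulic radius R = A/P = 0.718/2.335 = 0.3075 m.
From Manning's equation, S = [nQ / (1 A R^(2/3))]² = [0.023 × 0.603 / (1 × 0.718 × 0.3075^(2/3))]² = 0.0018.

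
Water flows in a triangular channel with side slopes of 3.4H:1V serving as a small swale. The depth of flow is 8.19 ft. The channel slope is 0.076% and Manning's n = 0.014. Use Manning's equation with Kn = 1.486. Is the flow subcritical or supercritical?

For a triangular section with side slope z = 3.4: A = zy² = 3.4×8.19² = 228.1 ft²; P = 2y√(1+z²) = 2×8.19×3.544 = 58.05 ft.
Hydraulic radius R = A/P = 228.1/58.05 = 3.929 ft.
V = (1.486/n) R^(2/3) √S = (1.486/0.014) × 3.929^(2/3) × √0.00076 = 7.285 ft/s. Hydraulic depth D_h = A/T = 228.1/55.69 = 4.095 ft.
Froude number Fr = V/√(g·D_h) = 7.285/√(32.2×4.095) = 0.634, which is less than 1, so the flow is subcritical.

subcritical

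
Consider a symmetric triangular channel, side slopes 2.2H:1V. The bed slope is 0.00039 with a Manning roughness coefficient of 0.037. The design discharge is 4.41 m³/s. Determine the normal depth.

Manning's equation rearranged: A R^(2/3) = nQ / (1·√S) = 0.037 × 4.41 / (√0.00039) = 8.262.
At y = 2.5 m: A R^(2/3) = 14.99 — too large.
At y = 2 m: A R^(2/3) = 8.266 — close enough.

y_n = 2 m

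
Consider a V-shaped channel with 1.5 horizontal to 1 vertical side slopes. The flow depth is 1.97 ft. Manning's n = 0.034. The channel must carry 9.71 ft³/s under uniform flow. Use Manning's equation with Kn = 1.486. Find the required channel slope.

S = 0.0019

For a triangular section with side slope z = 1.5: A = zy² = 1.5×1.97² = 5.821 ft²; P = 2y√(1+z²) = 2×1.97×1.803 = 7.103 ft.
Hydraulic radius R = A/P = 5.821/7.103 = 0.8196 ft.
From Manning's equation, S = [nQ / (1.486 A R^(2/3))]² = [0.034 × 9.71 / (1.486 × 5.821 × 0.8196^(2/3))]² = 0.0019.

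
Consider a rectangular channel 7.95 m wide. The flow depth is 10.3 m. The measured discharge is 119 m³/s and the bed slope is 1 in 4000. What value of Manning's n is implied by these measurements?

n = 0.022

Flow area A = b·y = 7.95 × 10.3 = 81.89 m². Wetted perimeter P = b + 2y = 7.95 + 2×10.3 = 28.55 m.
Hydraulic radius R = A/P = 81.89/28.55 = 2.868 m.
Rearranging Manning's equation: n = (1/Q) A R^(2/3) S^(1/2) = (1/119) × 81.89 × 2.868^(2/3) × √0.00025 = 0.022.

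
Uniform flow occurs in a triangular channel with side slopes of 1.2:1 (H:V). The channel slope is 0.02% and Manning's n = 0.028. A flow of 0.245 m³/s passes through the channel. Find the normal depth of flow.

Manning's equation rearranged: A R^(2/3) = nQ / (1·√S) = 0.028 × 0.245 / (√0.0002) = 0.4851.
Try y = 0.745 m: A R^(2/3) = 0.2892 — low.
Try y = 1.14 m: A R^(2/3) = 0.8993 — high.
Try y = 0.904 m: A R^(2/3) = 0.4845 — matches.

y_n = 0.904 m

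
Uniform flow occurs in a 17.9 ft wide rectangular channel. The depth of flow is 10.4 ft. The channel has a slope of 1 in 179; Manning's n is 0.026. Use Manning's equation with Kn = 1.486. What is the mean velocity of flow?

V = 12.2 ft/s

Flow area A = b·y = 17.9 × 10.4 = 186.2 ft². Wetted perimeter P = b + 2y = 17.9 + 2×10.4 = 38.7 ft.
Hydraulic radius R = A/P = 186.2/38.7 = 4.81 ft.
From Manning's equation, V = (1.486/n) R^(2/3) S^(1/2) = (1.486/0.026) × 4.81^(2/3) × 0.005587^(1/2) = 12.2 ft/s.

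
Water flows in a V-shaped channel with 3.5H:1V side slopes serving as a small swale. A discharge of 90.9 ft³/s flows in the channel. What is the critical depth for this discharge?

At critical depth, Q² T / (g A³) = 1, i.e. A³/T = Q²/g = 90.9²/32.2 = 256.6.
Try y = 1.84 ft: A³/T = 129.2 — low.
Try y = 2.54 ft: A³/T = 647.6 — high.
Try y = 2.11 ft: A³/T = 256.2 — ≈ 256.6.

y_c = 2.11 ft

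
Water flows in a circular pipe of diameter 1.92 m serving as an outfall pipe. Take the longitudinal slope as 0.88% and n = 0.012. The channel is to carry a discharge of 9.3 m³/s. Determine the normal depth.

Manning's equation rearranged: A R^(2/3) = nQ / (1·√S) = 0.012 × 9.3 / (√0.0088) = 1.19.
Trying y = 1.27 m: A R^(2/3) = 1.376 — high.
Trying y = 0.883 m: A R^(2/3) = 0.7682 — low.
Trying y = 1.15 m: A R^(2/3) = 1.189 — ≈ 1.19.

y_n = 1.15 m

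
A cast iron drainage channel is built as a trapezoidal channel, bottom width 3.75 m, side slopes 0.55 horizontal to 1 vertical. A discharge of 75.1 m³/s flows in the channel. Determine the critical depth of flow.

y_c = 2.96 m

At critical depth, Q² T / (g A³) = 1, i.e. A³/T = Q²/g = 75.1²/9.81 = 574.9.
Trying y = 3.43 m: A³/T = 960.5 — over.
Trying y = 2.96 m: A³/T = 575.8 — matches.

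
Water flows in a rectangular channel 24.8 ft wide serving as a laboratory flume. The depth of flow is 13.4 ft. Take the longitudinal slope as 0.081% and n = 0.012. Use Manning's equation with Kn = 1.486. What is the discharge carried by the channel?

Q = 4050 ft³/s

Flow area A = b·y = 24.8 × 13.4 = 332.3 ft². Wetted perimeter P = b + 2y = 24.8 + 2×13.4 = 51.6 ft.
Hydraulic radius R = A/P = 332.3/51.6 = 6.44 ft.
Manning's equation: Q = (1.486/n) A R^(2/3) S^(1/2) = (1.486/0.012) × 332.3 × 6.44^(2/3) × 0.00081^(1/2) = 4050 ft³/s.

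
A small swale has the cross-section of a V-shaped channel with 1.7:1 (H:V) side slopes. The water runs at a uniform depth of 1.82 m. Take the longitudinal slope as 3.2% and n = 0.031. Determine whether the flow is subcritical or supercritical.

For a triangular section with side slope z = 1.7: A = zy² = 1.7×1.82² = 5.631 m²; P = 2y√(1+z²) = 2×1.82×1.972 = 7.179 m.
Hydraulic radius R = A/P = 5.631/7.179 = 0.7844 m.
V = (1/n) R^(2/3) √S = (1/0.031) × 0.7844^(2/3) × √0.032 = 4.908 m/s. Hydraulic depth D_h = A/T = 5.631/6.188 = 0.91 m.
Froude number Fr = V/√(g·D_h) = 4.908/√(9.81×0.91) = 1.64, which is greater than 1, so the flow is supercritical.

supercritical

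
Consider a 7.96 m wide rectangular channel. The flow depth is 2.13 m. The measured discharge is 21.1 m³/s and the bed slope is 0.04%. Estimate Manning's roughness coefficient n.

Flow area A = b·y = 7.96 × 2.13 = 16.95 m². Wetted perimeter P = b + 2y = 7.96 + 2×2.13 = 12.22 m.
Hydraulic radius R = A/P = 16.95/12.22 = 1.387 m.
Rearranging Manning's equation: n = (1/Q) A R^(2/3) S^(1/2) = (1/21.1) × 16.95 × 1.387^(2/3) × √0.0004 = 0.02.

n = 0.02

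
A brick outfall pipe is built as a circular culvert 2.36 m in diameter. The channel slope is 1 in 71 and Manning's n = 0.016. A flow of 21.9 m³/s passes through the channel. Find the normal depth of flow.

Manning's equation rearranged: A R^(2/3) = nQ / (1·√S) = 0.016 × 21.9 / (√0.01408) = 2.953.
At y = 2.02 m: A R^(2/3) = 3.187 — high.
At y = 1.85 m: A R^(2/3) = 2.946 — matches.

y_n = 1.85 m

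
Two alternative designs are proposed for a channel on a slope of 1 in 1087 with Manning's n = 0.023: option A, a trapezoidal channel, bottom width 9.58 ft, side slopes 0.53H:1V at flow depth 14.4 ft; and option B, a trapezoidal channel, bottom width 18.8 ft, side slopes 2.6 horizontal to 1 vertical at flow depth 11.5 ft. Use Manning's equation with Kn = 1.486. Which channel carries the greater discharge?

Channel A: With bottom width b = 9.58 ft and side slope z = 0.53: A = (b + zy)y = (9.58 + 0.53×14.4)×14.4 = 247.9 ft²; P = b + 2y√(1+z²) = 9.58 + 2×14.4×1.132 = 42.17 ft. Hydraulic radius R = A/P = 247.9/42.17 = 5.877 ft. Q_A = (1.486/0.023)·247.9·5.877^(2/3)·√0.00092 = 1582 ft³/s.
Channel B: With bottom width b = 18.8 ft and side slope z = 2.6: A = (b + zy)y = (18.8 + 2.6×11.5)×11.5 = 560.1 ft²; P = b + 2y√(1+z²) = 18.8 + 2×11.5×2.786 = 82.87 ft. Hydraulic radius R = A/P = 560.1/82.87 = 6.758 ft. Q_B = (1.486/0.023)·560.1·6.758^(2/3)·√0.00092 = 3923 ft³/s.
Q_A = 1582 ft³/s vs Q_B = 3923 ft³/s, so channel B carries more.

channel B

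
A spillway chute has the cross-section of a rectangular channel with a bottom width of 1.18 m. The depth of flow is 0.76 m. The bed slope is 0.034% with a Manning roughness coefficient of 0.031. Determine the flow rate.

Flow area A = b·y = 1.18 × 0.76 = 0.8968 m². Wetted perimeter P = b + 2y = 1.18 + 2×0.76 = 2.7 m.
Hydraulic radius R = A/P = 0.8968/2.7 = 0.3321 m.
Manning's equation: Q = (1/n) A R^(2/3) S^(1/2) = (1/0.031) × 0.8968 × 0.3321^(2/3) × 0.00034^(1/2) = 0.256 m³/s.

Q = 0.256 m³/s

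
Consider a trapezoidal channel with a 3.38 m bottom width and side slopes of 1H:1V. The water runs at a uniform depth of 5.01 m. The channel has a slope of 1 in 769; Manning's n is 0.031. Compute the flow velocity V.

V = 2.08 m/s

With bottom width b = 3.38 m and side slope z = 1: A = (b + zy)y = (3.38 + 1×5.01)×5.01 = 42.03 m²; P = b + 2y√(1+z²) = 3.38 + 2×5.01×1.414 = 17.55 m.
Hydraulic radius R = A/P = 42.03/17.55 = 2.395 m.
From Manning's equation, V = (1/n) R^(2/3) S^(1/2) = (1/0.031) × 2.395^(2/3) × 0.0013^(1/2) = 2.08 m/s.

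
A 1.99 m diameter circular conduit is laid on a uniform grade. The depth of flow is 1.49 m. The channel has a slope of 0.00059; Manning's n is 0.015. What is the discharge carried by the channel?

Q = 2.88 m³/s

For a circular section of diameter D = 1.99 m at depth y = 1.49 m, the central angle is θ = 2 arccos(1 − 2y/D) = 4.183 rad. Then A = (D²/8)(θ − sin θ) = 2.498 m² and P = Dθ/2 = 4.162 m.
Hydraulic radius R = A/P = 2.498/4.162 = 0.6002 m.
Manning's equation: Q = (1/n) A R^(2/3) S^(1/2) = (1/0.015) × 2.498 × 0.6002^(2/3) × 0.00059^(1/2) = 2.88 m³/s.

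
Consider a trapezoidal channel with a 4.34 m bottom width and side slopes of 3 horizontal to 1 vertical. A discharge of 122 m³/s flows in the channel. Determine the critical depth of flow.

At critical depth, Q² T / (g A³) = 1, i.e. A³/T = Q²/g = 122²/9.81 = 1517.
Try y = 1.95 m: A³/T = 489.1 — short.
Try y = 2.58 m: A³/T = 1527 — matches.

y_c = 2.58 m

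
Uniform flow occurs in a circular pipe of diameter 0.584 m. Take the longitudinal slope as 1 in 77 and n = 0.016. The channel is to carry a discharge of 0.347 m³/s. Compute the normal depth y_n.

Manning's equation rearranged: A R^(2/3) = nQ / (1·√S) = 0.016 × 0.347 / (√0.01299) = 0.04872.
At y = 0.252 m: A R^(2/3) = 0.02871 — too small.
At y = 0.345 m: A R^(2/3) = 0.04872 — matches.

y_n = 0.345 m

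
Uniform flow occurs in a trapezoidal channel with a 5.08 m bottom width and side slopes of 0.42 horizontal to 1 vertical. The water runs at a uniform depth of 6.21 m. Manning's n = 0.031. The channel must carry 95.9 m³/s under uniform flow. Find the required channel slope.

With bottom width b = 5.08 m and side slope z = 0.42: A = (b + zy)y = (5.08 + 0.42×6.21)×6.21 = 47.74 m²; P = b + 2y√(1+z²) = 5.08 + 2×6.21×1.085 = 18.55 m.
Hydraulic radius R = A/P = 47.74/18.55 = 2.574 m.
From Manning's equation, S = [nQ / (1 A R^(2/3))]² = [0.031 × 95.9 / (1 × 47.74 × 2.574^(2/3))]² = 0.0011.

S = 0.0011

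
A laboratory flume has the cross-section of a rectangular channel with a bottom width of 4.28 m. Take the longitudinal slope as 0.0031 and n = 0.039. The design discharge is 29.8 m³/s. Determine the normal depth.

Manning's equation rearranged: A R^(2/3) = nQ / (1·√S) = 0.039 × 29.8 / (√0.0031) = 20.87.
Trying y = 3.2 m: A R^(2/3) = 16.17 — short.
Trying y = 3.93 m: A R^(2/3) = 20.9 — ≈ 20.87.

y_n = 3.93 m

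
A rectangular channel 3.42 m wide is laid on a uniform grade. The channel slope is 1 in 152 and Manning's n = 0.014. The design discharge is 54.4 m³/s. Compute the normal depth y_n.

y_n = 2.67 m

Manning's equation rearranged: A R^(2/3) = nQ / (1·√S) = 0.014 × 54.4 / (√0.006579) = 9.39.
Try y = 3.02 m: A R^(2/3) = 10.95 — over.
Try y = 2.67 m: A R^(2/3) = 9.388 — ≈ 9.39.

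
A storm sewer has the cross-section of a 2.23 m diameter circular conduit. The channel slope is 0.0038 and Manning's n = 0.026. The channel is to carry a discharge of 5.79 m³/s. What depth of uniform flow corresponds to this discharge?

Manning's equation rearranged: A R^(2/3) = nQ / (1·√S) = 0.026 × 5.79 / (√0.0038) = 2.442.
Try y = 1.31 m: A R^(2/3) = 1.72 — short.
Try y = 1.94 m: A R^(2/3) = 2.77 — over.
Try y = 1.69 m: A R^(2/3) = 2.442 — matches.

y_n = 1.69 m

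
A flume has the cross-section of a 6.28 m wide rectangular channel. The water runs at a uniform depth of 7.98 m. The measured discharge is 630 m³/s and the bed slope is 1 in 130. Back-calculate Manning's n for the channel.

Flow area A = b·y = 6.28 × 7.98 = 50.11 m². Wetted perimeter P = b + 2y = 6.28 + 2×7.98 = 22.24 m.
Hydraulic radius R = A/P = 50.11/22.24 = 2.253 m.
Rearranging Manning's equation: n = (1/Q) A R^(2/3) S^(1/2) = (1/630) × 50.11 × 2.253^(2/3) × √0.007692 = 0.012.

n = 0.012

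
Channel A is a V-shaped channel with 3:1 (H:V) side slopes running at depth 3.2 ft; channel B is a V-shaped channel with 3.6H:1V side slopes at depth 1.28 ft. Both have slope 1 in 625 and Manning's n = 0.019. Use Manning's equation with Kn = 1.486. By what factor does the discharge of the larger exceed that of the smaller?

Channel A: For a triangular section with side slope z = 3: A = zy² = 3×3.2² = 30.72 ft²; P = 2y√(1+z²) = 2×3.2×3.162 = 20.24 ft. Hydraulic radius R = A/P = 30.72/20.24 = 1.518 ft. Q_A = (1.486/0.019)·30.72·1.518^(2/3)·√0.0016 = 126.9 ft³/s.
Channel B: For a triangular section with side slope z = 3.6: A = zy² = 3.6×1.28² = 5.898 ft²; P = 2y√(1+z²) = 2×1.28×3.736 = 9.565 ft. Hydraulic radius R = A/P = 5.898/9.565 = 0.6167 ft. Q_B = (1.486/0.019)·5.898·0.6167^(2/3)·√0.0016 = 13.37 ft³/s.
The larger discharge is 126.9 ft³/s and the smaller is 13.37 ft³/s; the ratio is 9.5.

9.5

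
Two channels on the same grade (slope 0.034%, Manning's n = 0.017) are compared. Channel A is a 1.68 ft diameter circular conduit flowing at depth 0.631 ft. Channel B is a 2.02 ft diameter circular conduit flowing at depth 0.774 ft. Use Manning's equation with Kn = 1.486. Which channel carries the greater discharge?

channel B

Channel A: For a circular section of diameter D = 1.68 ft at depth y = 0.631 ft, the central angle is θ = 2 arccos(1 − 2y/D) = 2.639 rad. Then A = (D²/8)(θ − sin θ) = 0.7609 ft² and P = Dθ/2 = 2.217 ft. Hydraulic radius R = A/P = 0.7609/2.217 = 0.3433 ft. Q_A = (1.486/0.017)·0.7609·0.3433^(2/3)·√0.00034 = 0.6013 ft³/s.
Channel B: For a circular section of diameter D = 2.02 ft at depth y = 0.774 ft, the central angle is θ = 2 arccos(1 − 2y/D) = 2.67 rad. Then A = (D²/8)(θ − sin θ) = 1.13 ft² and P = Dθ/2 = 2.697 ft. Hydraulic radius R = A/P = 1.13/2.697 = 0.4191 ft. Q_B = (1.486/0.017)·1.13·0.4191^(2/3)·√0.00034 = 1.02 ft³/s.
Q_A = 0.6013 ft³/s vs Q_B = 1.02 ft³/s, so channel B carries more.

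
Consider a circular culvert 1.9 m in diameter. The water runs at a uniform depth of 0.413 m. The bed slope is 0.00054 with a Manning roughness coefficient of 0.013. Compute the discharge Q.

Q = 0.32 m³/s

For a circular section of diameter D = 1.9 m at depth y = 0.413 m, the central angle is θ = 2 arccos(1 − 2y/D) = 1.94 rad. Then A = (D²/8)(θ − sin θ) = 0.4546 m² and P = Dθ/2 = 1.843 m.
Hydraulic radius R = A/P = 0.4546/1.843 = 0.2467 m.
Manning's equation: Q = (1/n) A R^(2/3) S^(1/2) = (1/0.013) × 0.4546 × 0.2467^(2/3) × 0.00054^(1/2) = 0.32 m³/s.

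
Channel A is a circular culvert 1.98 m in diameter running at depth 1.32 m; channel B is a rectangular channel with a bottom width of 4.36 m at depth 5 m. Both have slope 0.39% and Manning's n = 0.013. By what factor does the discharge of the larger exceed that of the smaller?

Channel A: For a circular section of diameter D = 1.98 m at depth y = 1.32 m, the central angle is θ = 2 arccos(1 − 2y/D) = 3.821 rad. Then A = (D²/8)(θ − sin θ) = 2.181 m² and P = Dθ/2 = 3.783 m. Hydraulic radius R = A/P = 2.181/3.783 = 0.5764 m. Q_A = (1/0.013)·2.181·0.5764^(2/3)·√0.0039 = 7.255 m³/s.
Channel B: Flow area A = b·y = 4.36 × 5 = 21.8 m². Wetted perimeter P = b + 2y = 4.36 + 2×5 = 14.36 m. Hydraulic radius R = A/P = 21.8/14.36 = 1.518 m. Q_B = (1/0.013)·21.8·1.518^(2/3)·√0.0039 = 138.3 m³/s.
The larger discharge is 138.3 m³/s and the smaller is 7.255 m³/s; the ratio is 19.1.

19.1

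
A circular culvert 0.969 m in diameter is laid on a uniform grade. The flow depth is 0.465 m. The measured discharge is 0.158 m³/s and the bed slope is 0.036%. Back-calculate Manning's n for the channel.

For a circular section of diameter D = 0.969 m at depth y = 0.465 m, the central angle is θ = 2 arccos(1 − 2y/D) = 3.061 rad. Then A = (D²/8)(θ − sin θ) = 0.3498 m² and P = Dθ/2 = 1.483 m.
Hydraulic radius R = A/P = 0.3498/1.483 = 0.2359 m.
Rearranging Manning's equation: n = (1/Q) A R^(2/3) S^(1/2) = (1/0.158) × 0.3498 × 0.2359^(2/3) × √0.00036 = 0.016.

n = 0.016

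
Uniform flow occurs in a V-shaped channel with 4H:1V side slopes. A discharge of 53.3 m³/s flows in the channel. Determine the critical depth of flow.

At critical depth, Q² T / (g A³) = 1, i.e. A³/T = Q²/g = 53.3²/9.81 = 289.6.
At y = 2.25 m: A³/T = 461.3 — too large.
At y = 2.05 m: A³/T = 289.6 — close enough.

y_c = 2.05 m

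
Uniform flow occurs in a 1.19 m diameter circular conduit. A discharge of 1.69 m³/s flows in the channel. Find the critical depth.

At critical depth, Q² T / (g A³) = 1, i.e. A³/T = Q²/g = 1.69²/9.81 = 0.2911.
Try y = 0.866 m: A³/T = 0.6153 — high.
Try y = 0.715 m: A³/T = 0.2917 — close enough.

y_c = 0.715 m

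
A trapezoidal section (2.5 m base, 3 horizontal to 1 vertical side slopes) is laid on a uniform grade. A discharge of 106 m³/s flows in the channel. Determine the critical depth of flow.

At critical depth, Q² T / (g A³) = 1, i.e. A³/T = Q²/g = 106²/9.81 = 1145.
Trying y = 1.91 m: A³/T = 278.2 — short.
Trying y = 2.65 m: A³/T = 1154 — matches.

y_c = 2.65 m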